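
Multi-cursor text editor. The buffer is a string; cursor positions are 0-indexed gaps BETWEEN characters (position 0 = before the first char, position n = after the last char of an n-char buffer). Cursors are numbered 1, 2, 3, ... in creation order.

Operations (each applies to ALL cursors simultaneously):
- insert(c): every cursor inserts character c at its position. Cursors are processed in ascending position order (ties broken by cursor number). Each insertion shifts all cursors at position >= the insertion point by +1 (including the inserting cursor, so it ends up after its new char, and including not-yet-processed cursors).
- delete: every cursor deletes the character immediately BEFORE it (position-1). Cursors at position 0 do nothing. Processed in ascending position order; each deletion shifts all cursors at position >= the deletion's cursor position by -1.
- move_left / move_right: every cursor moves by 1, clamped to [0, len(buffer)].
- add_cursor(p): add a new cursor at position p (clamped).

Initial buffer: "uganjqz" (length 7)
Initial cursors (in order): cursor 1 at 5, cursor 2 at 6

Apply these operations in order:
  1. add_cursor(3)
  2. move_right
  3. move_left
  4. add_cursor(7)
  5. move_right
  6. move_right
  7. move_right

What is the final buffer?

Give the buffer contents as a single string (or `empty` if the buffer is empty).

Answer: uganjqz

Derivation:
After op 1 (add_cursor(3)): buffer="uganjqz" (len 7), cursors c3@3 c1@5 c2@6, authorship .......
After op 2 (move_right): buffer="uganjqz" (len 7), cursors c3@4 c1@6 c2@7, authorship .......
After op 3 (move_left): buffer="uganjqz" (len 7), cursors c3@3 c1@5 c2@6, authorship .......
After op 4 (add_cursor(7)): buffer="uganjqz" (len 7), cursors c3@3 c1@5 c2@6 c4@7, authorship .......
After op 5 (move_right): buffer="uganjqz" (len 7), cursors c3@4 c1@6 c2@7 c4@7, authorship .......
After op 6 (move_right): buffer="uganjqz" (len 7), cursors c3@5 c1@7 c2@7 c4@7, authorship .......
After op 7 (move_right): buffer="uganjqz" (len 7), cursors c3@6 c1@7 c2@7 c4@7, authorship .......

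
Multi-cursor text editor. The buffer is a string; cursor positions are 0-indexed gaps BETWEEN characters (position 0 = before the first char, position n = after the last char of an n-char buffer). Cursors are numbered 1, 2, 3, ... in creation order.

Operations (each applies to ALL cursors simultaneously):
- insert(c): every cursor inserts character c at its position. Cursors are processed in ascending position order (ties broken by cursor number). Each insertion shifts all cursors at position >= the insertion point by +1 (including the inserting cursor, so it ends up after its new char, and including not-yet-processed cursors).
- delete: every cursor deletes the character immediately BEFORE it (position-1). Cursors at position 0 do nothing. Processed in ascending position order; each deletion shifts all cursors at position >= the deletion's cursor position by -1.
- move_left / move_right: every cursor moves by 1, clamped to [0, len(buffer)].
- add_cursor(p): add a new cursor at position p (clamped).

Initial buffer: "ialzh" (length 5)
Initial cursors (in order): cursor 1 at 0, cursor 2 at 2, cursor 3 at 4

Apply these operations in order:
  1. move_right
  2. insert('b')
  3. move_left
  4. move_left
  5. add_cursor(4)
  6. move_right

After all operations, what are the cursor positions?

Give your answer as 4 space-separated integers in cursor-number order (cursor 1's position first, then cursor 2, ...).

After op 1 (move_right): buffer="ialzh" (len 5), cursors c1@1 c2@3 c3@5, authorship .....
After op 2 (insert('b')): buffer="ibalbzhb" (len 8), cursors c1@2 c2@5 c3@8, authorship .1..2..3
After op 3 (move_left): buffer="ibalbzhb" (len 8), cursors c1@1 c2@4 c3@7, authorship .1..2..3
After op 4 (move_left): buffer="ibalbzhb" (len 8), cursors c1@0 c2@3 c3@6, authorship .1..2..3
After op 5 (add_cursor(4)): buffer="ibalbzhb" (len 8), cursors c1@0 c2@3 c4@4 c3@6, authorship .1..2..3
After op 6 (move_right): buffer="ibalbzhb" (len 8), cursors c1@1 c2@4 c4@5 c3@7, authorship .1..2..3

Answer: 1 4 7 5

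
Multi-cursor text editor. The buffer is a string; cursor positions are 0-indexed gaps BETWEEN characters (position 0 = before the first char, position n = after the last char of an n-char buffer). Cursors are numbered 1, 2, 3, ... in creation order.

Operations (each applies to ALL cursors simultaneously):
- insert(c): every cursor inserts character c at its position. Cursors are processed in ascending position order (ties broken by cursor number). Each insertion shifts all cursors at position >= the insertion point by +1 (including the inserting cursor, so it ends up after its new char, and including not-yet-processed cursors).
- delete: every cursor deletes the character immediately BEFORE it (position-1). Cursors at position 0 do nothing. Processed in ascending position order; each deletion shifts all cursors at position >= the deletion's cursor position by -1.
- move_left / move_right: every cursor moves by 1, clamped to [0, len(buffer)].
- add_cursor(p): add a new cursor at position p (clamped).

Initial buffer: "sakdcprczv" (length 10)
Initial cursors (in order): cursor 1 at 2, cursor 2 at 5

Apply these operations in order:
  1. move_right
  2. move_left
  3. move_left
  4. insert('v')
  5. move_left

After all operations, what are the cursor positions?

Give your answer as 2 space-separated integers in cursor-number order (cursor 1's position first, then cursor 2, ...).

Answer: 1 5

Derivation:
After op 1 (move_right): buffer="sakdcprczv" (len 10), cursors c1@3 c2@6, authorship ..........
After op 2 (move_left): buffer="sakdcprczv" (len 10), cursors c1@2 c2@5, authorship ..........
After op 3 (move_left): buffer="sakdcprczv" (len 10), cursors c1@1 c2@4, authorship ..........
After op 4 (insert('v')): buffer="svakdvcprczv" (len 12), cursors c1@2 c2@6, authorship .1...2......
After op 5 (move_left): buffer="svakdvcprczv" (len 12), cursors c1@1 c2@5, authorship .1...2......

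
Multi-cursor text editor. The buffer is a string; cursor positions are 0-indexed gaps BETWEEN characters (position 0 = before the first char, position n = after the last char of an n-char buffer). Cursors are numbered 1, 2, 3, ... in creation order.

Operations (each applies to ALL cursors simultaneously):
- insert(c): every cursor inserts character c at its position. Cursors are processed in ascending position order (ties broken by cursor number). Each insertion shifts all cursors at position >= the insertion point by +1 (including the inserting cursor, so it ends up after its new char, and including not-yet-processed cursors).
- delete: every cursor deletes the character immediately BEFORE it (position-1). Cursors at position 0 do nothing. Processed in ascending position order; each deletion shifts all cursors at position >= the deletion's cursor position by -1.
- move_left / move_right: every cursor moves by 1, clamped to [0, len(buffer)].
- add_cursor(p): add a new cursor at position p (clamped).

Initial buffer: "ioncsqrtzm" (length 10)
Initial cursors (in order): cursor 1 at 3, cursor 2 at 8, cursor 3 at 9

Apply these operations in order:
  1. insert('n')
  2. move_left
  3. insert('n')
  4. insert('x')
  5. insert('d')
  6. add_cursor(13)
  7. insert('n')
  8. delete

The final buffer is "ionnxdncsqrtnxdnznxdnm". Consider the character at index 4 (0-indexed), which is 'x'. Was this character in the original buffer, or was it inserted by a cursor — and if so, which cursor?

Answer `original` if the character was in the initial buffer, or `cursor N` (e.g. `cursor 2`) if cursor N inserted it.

Answer: cursor 1

Derivation:
After op 1 (insert('n')): buffer="ionncsqrtnznm" (len 13), cursors c1@4 c2@10 c3@12, authorship ...1.....2.3.
After op 2 (move_left): buffer="ionncsqrtnznm" (len 13), cursors c1@3 c2@9 c3@11, authorship ...1.....2.3.
After op 3 (insert('n')): buffer="ionnncsqrtnnznnm" (len 16), cursors c1@4 c2@11 c3@14, authorship ...11.....22.33.
After op 4 (insert('x')): buffer="ionnxncsqrtnxnznxnm" (len 19), cursors c1@5 c2@13 c3@17, authorship ...111.....222.333.
After op 5 (insert('d')): buffer="ionnxdncsqrtnxdnznxdnm" (len 22), cursors c1@6 c2@15 c3@20, authorship ...1111.....2222.3333.
After op 6 (add_cursor(13)): buffer="ionnxdncsqrtnxdnznxdnm" (len 22), cursors c1@6 c4@13 c2@15 c3@20, authorship ...1111.....2222.3333.
After op 7 (insert('n')): buffer="ionnxdnncsqrtnnxdnnznxdnnm" (len 26), cursors c1@7 c4@15 c2@18 c3@24, authorship ...11111.....242222.33333.
After op 8 (delete): buffer="ionnxdncsqrtnxdnznxdnm" (len 22), cursors c1@6 c4@13 c2@15 c3@20, authorship ...1111.....2222.3333.
Authorship (.=original, N=cursor N): . . . 1 1 1 1 . . . . . 2 2 2 2 . 3 3 3 3 .
Index 4: author = 1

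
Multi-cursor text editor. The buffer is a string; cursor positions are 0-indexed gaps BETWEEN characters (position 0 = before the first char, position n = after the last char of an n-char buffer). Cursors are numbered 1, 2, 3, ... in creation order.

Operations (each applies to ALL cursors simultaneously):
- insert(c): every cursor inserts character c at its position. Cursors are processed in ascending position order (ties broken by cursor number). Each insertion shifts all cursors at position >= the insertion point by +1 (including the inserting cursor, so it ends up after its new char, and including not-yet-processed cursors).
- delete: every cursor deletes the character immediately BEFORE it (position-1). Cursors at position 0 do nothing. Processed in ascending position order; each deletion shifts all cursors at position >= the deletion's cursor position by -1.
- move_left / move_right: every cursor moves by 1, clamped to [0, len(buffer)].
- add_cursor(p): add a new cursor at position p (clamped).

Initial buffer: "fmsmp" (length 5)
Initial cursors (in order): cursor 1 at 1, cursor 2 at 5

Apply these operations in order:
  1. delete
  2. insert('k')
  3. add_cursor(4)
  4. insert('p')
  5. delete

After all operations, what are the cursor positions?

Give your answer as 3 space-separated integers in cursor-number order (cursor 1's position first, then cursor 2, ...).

Answer: 1 5 4

Derivation:
After op 1 (delete): buffer="msm" (len 3), cursors c1@0 c2@3, authorship ...
After op 2 (insert('k')): buffer="kmsmk" (len 5), cursors c1@1 c2@5, authorship 1...2
After op 3 (add_cursor(4)): buffer="kmsmk" (len 5), cursors c1@1 c3@4 c2@5, authorship 1...2
After op 4 (insert('p')): buffer="kpmsmpkp" (len 8), cursors c1@2 c3@6 c2@8, authorship 11...322
After op 5 (delete): buffer="kmsmk" (len 5), cursors c1@1 c3@4 c2@5, authorship 1...2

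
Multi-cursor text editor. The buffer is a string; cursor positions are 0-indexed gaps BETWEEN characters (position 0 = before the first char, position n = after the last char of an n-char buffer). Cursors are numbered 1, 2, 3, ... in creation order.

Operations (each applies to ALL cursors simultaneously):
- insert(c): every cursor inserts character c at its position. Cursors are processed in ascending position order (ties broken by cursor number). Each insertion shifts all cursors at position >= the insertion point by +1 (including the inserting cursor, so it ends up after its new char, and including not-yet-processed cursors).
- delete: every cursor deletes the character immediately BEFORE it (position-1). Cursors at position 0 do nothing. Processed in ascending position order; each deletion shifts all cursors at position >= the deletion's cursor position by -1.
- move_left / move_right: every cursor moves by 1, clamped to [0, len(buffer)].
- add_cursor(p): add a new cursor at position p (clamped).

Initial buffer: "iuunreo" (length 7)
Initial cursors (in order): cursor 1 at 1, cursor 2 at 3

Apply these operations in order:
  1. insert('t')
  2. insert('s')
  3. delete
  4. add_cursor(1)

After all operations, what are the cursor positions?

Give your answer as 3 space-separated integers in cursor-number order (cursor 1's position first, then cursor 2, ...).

After op 1 (insert('t')): buffer="ituutnreo" (len 9), cursors c1@2 c2@5, authorship .1..2....
After op 2 (insert('s')): buffer="itsuutsnreo" (len 11), cursors c1@3 c2@7, authorship .11..22....
After op 3 (delete): buffer="ituutnreo" (len 9), cursors c1@2 c2@5, authorship .1..2....
After op 4 (add_cursor(1)): buffer="ituutnreo" (len 9), cursors c3@1 c1@2 c2@5, authorship .1..2....

Answer: 2 5 1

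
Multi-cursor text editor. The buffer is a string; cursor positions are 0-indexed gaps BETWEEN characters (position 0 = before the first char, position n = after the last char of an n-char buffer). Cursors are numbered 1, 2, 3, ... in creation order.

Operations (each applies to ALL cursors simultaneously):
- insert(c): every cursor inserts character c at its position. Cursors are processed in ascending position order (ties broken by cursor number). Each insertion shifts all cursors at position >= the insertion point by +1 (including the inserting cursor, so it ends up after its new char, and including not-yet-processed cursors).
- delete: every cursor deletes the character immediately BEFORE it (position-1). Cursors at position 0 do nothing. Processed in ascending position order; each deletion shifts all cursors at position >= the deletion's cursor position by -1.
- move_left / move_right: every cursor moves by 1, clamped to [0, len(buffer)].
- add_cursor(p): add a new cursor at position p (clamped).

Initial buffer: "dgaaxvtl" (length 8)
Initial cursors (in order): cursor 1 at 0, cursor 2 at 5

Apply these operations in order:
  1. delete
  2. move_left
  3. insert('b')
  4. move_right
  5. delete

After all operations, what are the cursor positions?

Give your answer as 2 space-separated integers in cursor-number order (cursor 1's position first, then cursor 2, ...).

Answer: 1 4

Derivation:
After op 1 (delete): buffer="dgaavtl" (len 7), cursors c1@0 c2@4, authorship .......
After op 2 (move_left): buffer="dgaavtl" (len 7), cursors c1@0 c2@3, authorship .......
After op 3 (insert('b')): buffer="bdgabavtl" (len 9), cursors c1@1 c2@5, authorship 1...2....
After op 4 (move_right): buffer="bdgabavtl" (len 9), cursors c1@2 c2@6, authorship 1...2....
After op 5 (delete): buffer="bgabvtl" (len 7), cursors c1@1 c2@4, authorship 1..2...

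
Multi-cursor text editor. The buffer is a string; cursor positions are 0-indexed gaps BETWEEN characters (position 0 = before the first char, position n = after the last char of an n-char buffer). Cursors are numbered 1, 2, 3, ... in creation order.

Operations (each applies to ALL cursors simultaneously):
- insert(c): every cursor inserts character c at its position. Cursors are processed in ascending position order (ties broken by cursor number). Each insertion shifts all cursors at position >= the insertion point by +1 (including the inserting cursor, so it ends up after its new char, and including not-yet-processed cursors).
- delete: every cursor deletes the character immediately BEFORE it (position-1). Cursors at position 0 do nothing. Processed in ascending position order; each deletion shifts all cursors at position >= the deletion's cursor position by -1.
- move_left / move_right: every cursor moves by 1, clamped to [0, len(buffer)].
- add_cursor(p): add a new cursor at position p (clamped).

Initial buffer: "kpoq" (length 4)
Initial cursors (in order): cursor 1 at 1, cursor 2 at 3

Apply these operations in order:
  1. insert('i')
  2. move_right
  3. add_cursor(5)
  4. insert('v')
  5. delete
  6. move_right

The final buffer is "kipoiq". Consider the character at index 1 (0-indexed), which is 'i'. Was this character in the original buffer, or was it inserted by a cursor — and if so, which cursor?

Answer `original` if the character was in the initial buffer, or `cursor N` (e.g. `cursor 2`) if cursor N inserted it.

Answer: cursor 1

Derivation:
After op 1 (insert('i')): buffer="kipoiq" (len 6), cursors c1@2 c2@5, authorship .1..2.
After op 2 (move_right): buffer="kipoiq" (len 6), cursors c1@3 c2@6, authorship .1..2.
After op 3 (add_cursor(5)): buffer="kipoiq" (len 6), cursors c1@3 c3@5 c2@6, authorship .1..2.
After op 4 (insert('v')): buffer="kipvoivqv" (len 9), cursors c1@4 c3@7 c2@9, authorship .1.1.23.2
After op 5 (delete): buffer="kipoiq" (len 6), cursors c1@3 c3@5 c2@6, authorship .1..2.
After op 6 (move_right): buffer="kipoiq" (len 6), cursors c1@4 c2@6 c3@6, authorship .1..2.
Authorship (.=original, N=cursor N): . 1 . . 2 .
Index 1: author = 1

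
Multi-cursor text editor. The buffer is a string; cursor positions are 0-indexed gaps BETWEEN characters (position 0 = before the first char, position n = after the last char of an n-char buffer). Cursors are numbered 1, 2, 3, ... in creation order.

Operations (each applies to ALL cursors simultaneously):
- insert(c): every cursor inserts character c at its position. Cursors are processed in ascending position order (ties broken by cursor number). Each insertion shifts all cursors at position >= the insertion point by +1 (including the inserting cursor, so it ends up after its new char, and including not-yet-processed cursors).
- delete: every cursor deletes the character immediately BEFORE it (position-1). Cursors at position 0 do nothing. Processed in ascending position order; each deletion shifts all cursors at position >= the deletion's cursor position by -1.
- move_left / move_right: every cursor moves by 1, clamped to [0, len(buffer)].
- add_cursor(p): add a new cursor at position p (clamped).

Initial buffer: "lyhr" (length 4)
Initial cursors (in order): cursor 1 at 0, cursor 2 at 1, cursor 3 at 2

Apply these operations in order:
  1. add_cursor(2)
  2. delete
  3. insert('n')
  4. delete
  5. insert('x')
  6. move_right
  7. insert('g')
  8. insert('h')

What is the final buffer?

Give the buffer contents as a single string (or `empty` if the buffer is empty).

Answer: xxxxhgggghhhhr

Derivation:
After op 1 (add_cursor(2)): buffer="lyhr" (len 4), cursors c1@0 c2@1 c3@2 c4@2, authorship ....
After op 2 (delete): buffer="hr" (len 2), cursors c1@0 c2@0 c3@0 c4@0, authorship ..
After op 3 (insert('n')): buffer="nnnnhr" (len 6), cursors c1@4 c2@4 c3@4 c4@4, authorship 1234..
After op 4 (delete): buffer="hr" (len 2), cursors c1@0 c2@0 c3@0 c4@0, authorship ..
After op 5 (insert('x')): buffer="xxxxhr" (len 6), cursors c1@4 c2@4 c3@4 c4@4, authorship 1234..
After op 6 (move_right): buffer="xxxxhr" (len 6), cursors c1@5 c2@5 c3@5 c4@5, authorship 1234..
After op 7 (insert('g')): buffer="xxxxhggggr" (len 10), cursors c1@9 c2@9 c3@9 c4@9, authorship 1234.1234.
After op 8 (insert('h')): buffer="xxxxhgggghhhhr" (len 14), cursors c1@13 c2@13 c3@13 c4@13, authorship 1234.12341234.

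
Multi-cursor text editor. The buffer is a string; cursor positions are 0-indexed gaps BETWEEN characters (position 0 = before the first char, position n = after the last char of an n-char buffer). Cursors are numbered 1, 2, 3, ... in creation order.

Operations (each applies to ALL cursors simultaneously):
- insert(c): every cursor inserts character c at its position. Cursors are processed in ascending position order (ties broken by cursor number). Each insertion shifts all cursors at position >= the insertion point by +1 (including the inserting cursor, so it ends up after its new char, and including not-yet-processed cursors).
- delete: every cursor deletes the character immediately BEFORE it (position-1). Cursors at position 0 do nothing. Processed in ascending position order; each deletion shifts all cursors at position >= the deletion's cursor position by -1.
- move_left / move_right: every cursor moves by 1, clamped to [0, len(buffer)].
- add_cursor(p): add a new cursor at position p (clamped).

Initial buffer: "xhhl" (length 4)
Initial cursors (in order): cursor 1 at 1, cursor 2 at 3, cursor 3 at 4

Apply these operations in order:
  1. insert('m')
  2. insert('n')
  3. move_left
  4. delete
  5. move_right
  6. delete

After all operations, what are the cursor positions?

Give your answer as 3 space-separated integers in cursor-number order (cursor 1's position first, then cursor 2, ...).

Answer: 1 3 4

Derivation:
After op 1 (insert('m')): buffer="xmhhmlm" (len 7), cursors c1@2 c2@5 c3@7, authorship .1..2.3
After op 2 (insert('n')): buffer="xmnhhmnlmn" (len 10), cursors c1@3 c2@7 c3@10, authorship .11..22.33
After op 3 (move_left): buffer="xmnhhmnlmn" (len 10), cursors c1@2 c2@6 c3@9, authorship .11..22.33
After op 4 (delete): buffer="xnhhnln" (len 7), cursors c1@1 c2@4 c3@6, authorship .1..2.3
After op 5 (move_right): buffer="xnhhnln" (len 7), cursors c1@2 c2@5 c3@7, authorship .1..2.3
After op 6 (delete): buffer="xhhl" (len 4), cursors c1@1 c2@3 c3@4, authorship ....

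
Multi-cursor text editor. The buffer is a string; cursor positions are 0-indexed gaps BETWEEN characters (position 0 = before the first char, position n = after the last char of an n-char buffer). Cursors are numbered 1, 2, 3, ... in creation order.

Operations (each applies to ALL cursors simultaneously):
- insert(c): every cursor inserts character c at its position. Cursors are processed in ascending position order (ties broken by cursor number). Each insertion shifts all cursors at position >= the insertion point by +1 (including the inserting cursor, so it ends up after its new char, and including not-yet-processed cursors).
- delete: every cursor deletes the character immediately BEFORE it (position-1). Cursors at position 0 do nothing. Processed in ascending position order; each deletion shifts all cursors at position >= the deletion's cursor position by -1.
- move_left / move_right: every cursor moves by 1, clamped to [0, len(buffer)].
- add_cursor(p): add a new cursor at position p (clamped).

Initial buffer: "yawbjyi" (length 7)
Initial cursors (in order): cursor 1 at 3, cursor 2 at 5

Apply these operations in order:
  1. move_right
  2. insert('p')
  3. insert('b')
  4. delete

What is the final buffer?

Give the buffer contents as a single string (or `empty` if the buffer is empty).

After op 1 (move_right): buffer="yawbjyi" (len 7), cursors c1@4 c2@6, authorship .......
After op 2 (insert('p')): buffer="yawbpjypi" (len 9), cursors c1@5 c2@8, authorship ....1..2.
After op 3 (insert('b')): buffer="yawbpbjypbi" (len 11), cursors c1@6 c2@10, authorship ....11..22.
After op 4 (delete): buffer="yawbpjypi" (len 9), cursors c1@5 c2@8, authorship ....1..2.

Answer: yawbpjypi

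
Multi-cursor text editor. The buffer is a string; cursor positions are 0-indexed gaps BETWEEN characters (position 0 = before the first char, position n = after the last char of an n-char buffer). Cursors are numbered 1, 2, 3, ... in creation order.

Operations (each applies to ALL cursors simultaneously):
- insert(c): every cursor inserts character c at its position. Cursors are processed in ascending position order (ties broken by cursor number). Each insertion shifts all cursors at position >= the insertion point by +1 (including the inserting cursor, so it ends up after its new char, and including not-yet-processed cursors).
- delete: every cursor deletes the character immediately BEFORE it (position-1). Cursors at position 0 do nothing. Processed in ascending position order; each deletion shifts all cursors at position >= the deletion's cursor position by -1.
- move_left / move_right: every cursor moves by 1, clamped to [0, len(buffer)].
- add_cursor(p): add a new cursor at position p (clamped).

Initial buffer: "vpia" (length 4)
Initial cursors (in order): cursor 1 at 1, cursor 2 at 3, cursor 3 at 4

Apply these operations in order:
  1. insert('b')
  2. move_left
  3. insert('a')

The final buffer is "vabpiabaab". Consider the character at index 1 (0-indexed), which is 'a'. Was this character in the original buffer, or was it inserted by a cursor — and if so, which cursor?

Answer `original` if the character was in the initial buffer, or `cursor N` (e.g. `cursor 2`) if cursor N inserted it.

After op 1 (insert('b')): buffer="vbpibab" (len 7), cursors c1@2 c2@5 c3@7, authorship .1..2.3
After op 2 (move_left): buffer="vbpibab" (len 7), cursors c1@1 c2@4 c3@6, authorship .1..2.3
After op 3 (insert('a')): buffer="vabpiabaab" (len 10), cursors c1@2 c2@6 c3@9, authorship .11..22.33
Authorship (.=original, N=cursor N): . 1 1 . . 2 2 . 3 3
Index 1: author = 1

Answer: cursor 1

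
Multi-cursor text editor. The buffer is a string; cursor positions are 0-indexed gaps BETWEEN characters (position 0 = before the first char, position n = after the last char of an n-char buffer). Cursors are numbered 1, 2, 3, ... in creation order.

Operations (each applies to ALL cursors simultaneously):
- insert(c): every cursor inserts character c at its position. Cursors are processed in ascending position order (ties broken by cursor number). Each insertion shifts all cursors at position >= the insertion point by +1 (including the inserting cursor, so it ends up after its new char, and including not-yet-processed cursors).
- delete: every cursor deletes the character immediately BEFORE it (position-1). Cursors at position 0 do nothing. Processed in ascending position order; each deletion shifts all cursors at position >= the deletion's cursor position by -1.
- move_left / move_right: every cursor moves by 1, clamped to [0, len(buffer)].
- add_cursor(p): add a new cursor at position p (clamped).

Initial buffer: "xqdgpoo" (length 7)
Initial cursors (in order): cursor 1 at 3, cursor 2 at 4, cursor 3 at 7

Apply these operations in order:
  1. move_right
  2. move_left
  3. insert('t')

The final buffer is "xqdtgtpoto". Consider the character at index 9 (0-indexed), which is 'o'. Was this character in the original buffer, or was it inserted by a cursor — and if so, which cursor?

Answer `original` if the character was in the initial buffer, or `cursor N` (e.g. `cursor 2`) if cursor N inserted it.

After op 1 (move_right): buffer="xqdgpoo" (len 7), cursors c1@4 c2@5 c3@7, authorship .......
After op 2 (move_left): buffer="xqdgpoo" (len 7), cursors c1@3 c2@4 c3@6, authorship .......
After op 3 (insert('t')): buffer="xqdtgtpoto" (len 10), cursors c1@4 c2@6 c3@9, authorship ...1.2..3.
Authorship (.=original, N=cursor N): . . . 1 . 2 . . 3 .
Index 9: author = original

Answer: original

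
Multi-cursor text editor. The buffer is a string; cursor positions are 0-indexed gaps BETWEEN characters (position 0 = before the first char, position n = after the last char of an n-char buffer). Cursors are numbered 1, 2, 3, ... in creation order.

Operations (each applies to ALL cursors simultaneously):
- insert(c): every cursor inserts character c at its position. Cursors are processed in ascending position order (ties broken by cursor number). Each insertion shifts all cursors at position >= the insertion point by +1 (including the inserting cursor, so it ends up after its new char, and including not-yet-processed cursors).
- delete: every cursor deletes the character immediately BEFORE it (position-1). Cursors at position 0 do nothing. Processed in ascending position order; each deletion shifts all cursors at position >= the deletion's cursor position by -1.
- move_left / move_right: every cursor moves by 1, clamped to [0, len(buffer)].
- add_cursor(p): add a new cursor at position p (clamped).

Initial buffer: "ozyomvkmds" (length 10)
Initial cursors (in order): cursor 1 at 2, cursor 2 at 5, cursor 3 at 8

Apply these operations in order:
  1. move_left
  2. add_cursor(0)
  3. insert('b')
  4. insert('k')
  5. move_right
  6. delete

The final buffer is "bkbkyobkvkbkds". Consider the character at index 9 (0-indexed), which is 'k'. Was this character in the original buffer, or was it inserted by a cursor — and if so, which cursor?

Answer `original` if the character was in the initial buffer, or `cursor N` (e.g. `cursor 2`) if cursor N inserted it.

After op 1 (move_left): buffer="ozyomvkmds" (len 10), cursors c1@1 c2@4 c3@7, authorship ..........
After op 2 (add_cursor(0)): buffer="ozyomvkmds" (len 10), cursors c4@0 c1@1 c2@4 c3@7, authorship ..........
After op 3 (insert('b')): buffer="bobzyobmvkbmds" (len 14), cursors c4@1 c1@3 c2@7 c3@11, authorship 4.1...2...3...
After op 4 (insert('k')): buffer="bkobkzyobkmvkbkmds" (len 18), cursors c4@2 c1@5 c2@10 c3@15, authorship 44.11...22...33...
After op 5 (move_right): buffer="bkobkzyobkmvkbkmds" (len 18), cursors c4@3 c1@6 c2@11 c3@16, authorship 44.11...22...33...
After op 6 (delete): buffer="bkbkyobkvkbkds" (len 14), cursors c4@2 c1@4 c2@8 c3@12, authorship 4411..22..33..
Authorship (.=original, N=cursor N): 4 4 1 1 . . 2 2 . . 3 3 . .
Index 9: author = original

Answer: original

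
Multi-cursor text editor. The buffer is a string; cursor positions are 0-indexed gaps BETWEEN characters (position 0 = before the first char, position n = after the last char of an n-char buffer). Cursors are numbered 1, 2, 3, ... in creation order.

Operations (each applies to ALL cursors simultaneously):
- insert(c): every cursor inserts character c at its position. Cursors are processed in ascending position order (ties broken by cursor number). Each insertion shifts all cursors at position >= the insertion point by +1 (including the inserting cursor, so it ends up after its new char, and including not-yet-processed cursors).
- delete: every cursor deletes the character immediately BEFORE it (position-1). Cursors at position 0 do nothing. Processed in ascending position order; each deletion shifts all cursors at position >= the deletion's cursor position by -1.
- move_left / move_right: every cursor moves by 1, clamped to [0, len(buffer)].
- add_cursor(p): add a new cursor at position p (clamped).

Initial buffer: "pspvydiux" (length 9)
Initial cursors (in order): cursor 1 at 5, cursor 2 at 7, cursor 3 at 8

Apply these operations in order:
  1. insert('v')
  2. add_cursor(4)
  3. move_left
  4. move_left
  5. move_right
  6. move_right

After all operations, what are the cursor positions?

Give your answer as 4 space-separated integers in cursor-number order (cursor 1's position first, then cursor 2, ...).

After op 1 (insert('v')): buffer="pspvyvdivuvx" (len 12), cursors c1@6 c2@9 c3@11, authorship .....1..2.3.
After op 2 (add_cursor(4)): buffer="pspvyvdivuvx" (len 12), cursors c4@4 c1@6 c2@9 c3@11, authorship .....1..2.3.
After op 3 (move_left): buffer="pspvyvdivuvx" (len 12), cursors c4@3 c1@5 c2@8 c3@10, authorship .....1..2.3.
After op 4 (move_left): buffer="pspvyvdivuvx" (len 12), cursors c4@2 c1@4 c2@7 c3@9, authorship .....1..2.3.
After op 5 (move_right): buffer="pspvyvdivuvx" (len 12), cursors c4@3 c1@5 c2@8 c3@10, authorship .....1..2.3.
After op 6 (move_right): buffer="pspvyvdivuvx" (len 12), cursors c4@4 c1@6 c2@9 c3@11, authorship .....1..2.3.

Answer: 6 9 11 4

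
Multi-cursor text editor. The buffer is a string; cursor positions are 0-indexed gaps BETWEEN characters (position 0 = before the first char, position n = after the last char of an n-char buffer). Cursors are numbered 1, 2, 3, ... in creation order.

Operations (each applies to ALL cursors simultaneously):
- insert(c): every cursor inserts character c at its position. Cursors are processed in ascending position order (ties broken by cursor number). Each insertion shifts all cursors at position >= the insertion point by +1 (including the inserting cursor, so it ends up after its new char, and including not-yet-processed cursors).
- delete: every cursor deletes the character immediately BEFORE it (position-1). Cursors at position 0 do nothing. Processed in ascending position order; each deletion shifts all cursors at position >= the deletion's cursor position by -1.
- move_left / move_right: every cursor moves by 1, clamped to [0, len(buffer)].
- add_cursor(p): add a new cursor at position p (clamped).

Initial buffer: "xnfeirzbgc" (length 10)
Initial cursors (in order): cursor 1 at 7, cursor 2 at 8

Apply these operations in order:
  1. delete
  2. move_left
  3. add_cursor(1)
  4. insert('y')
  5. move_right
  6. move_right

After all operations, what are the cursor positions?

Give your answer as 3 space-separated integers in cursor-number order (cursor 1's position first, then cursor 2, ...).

After op 1 (delete): buffer="xnfeirgc" (len 8), cursors c1@6 c2@6, authorship ........
After op 2 (move_left): buffer="xnfeirgc" (len 8), cursors c1@5 c2@5, authorship ........
After op 3 (add_cursor(1)): buffer="xnfeirgc" (len 8), cursors c3@1 c1@5 c2@5, authorship ........
After op 4 (insert('y')): buffer="xynfeiyyrgc" (len 11), cursors c3@2 c1@8 c2@8, authorship .3....12...
After op 5 (move_right): buffer="xynfeiyyrgc" (len 11), cursors c3@3 c1@9 c2@9, authorship .3....12...
After op 6 (move_right): buffer="xynfeiyyrgc" (len 11), cursors c3@4 c1@10 c2@10, authorship .3....12...

Answer: 10 10 4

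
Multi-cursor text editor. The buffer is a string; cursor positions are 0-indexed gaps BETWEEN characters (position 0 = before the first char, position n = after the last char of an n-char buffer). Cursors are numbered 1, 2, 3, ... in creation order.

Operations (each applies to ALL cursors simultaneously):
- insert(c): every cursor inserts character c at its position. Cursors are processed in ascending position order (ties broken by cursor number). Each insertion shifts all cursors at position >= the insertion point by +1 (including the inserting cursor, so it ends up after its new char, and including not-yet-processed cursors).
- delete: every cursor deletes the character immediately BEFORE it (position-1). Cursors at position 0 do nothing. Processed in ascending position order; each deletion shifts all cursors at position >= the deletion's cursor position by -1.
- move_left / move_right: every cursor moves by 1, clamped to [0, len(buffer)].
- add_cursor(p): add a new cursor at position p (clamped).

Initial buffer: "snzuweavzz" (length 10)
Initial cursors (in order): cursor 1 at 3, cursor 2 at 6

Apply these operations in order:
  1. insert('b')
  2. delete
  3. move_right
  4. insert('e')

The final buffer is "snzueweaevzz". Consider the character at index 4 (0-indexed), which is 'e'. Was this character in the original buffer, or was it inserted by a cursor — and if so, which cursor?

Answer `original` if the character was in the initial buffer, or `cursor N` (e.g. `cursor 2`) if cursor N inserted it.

Answer: cursor 1

Derivation:
After op 1 (insert('b')): buffer="snzbuwebavzz" (len 12), cursors c1@4 c2@8, authorship ...1...2....
After op 2 (delete): buffer="snzuweavzz" (len 10), cursors c1@3 c2@6, authorship ..........
After op 3 (move_right): buffer="snzuweavzz" (len 10), cursors c1@4 c2@7, authorship ..........
After op 4 (insert('e')): buffer="snzueweaevzz" (len 12), cursors c1@5 c2@9, authorship ....1...2...
Authorship (.=original, N=cursor N): . . . . 1 . . . 2 . . .
Index 4: author = 1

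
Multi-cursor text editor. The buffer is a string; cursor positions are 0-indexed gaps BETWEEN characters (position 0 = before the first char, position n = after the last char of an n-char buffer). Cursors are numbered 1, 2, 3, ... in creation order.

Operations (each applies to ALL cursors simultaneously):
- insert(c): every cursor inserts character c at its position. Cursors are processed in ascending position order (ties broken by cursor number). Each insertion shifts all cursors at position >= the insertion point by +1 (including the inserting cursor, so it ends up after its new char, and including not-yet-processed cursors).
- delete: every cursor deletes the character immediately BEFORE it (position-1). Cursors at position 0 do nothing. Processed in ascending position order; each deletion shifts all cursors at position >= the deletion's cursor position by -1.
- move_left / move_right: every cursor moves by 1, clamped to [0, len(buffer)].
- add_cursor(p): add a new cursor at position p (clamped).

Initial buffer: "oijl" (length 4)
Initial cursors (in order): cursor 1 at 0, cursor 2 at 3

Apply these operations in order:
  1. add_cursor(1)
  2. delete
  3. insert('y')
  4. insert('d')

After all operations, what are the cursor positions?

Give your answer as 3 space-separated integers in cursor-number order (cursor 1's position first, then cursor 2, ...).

After op 1 (add_cursor(1)): buffer="oijl" (len 4), cursors c1@0 c3@1 c2@3, authorship ....
After op 2 (delete): buffer="il" (len 2), cursors c1@0 c3@0 c2@1, authorship ..
After op 3 (insert('y')): buffer="yyiyl" (len 5), cursors c1@2 c3@2 c2@4, authorship 13.2.
After op 4 (insert('d')): buffer="yyddiydl" (len 8), cursors c1@4 c3@4 c2@7, authorship 1313.22.

Answer: 4 7 4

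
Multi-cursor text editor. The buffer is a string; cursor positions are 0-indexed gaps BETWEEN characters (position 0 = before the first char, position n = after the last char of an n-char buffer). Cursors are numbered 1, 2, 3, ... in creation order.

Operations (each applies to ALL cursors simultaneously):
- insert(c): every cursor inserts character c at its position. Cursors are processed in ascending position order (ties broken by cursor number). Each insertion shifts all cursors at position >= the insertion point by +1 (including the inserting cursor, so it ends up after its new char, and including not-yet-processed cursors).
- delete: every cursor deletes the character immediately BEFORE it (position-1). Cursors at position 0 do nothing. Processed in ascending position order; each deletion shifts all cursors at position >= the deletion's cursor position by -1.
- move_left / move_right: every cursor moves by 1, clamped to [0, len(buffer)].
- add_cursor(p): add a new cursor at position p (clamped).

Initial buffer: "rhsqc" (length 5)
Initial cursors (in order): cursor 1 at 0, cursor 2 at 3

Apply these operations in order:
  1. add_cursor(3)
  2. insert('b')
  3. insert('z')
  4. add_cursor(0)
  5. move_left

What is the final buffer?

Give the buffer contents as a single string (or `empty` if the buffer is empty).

Answer: bzrhsbbzzqc

Derivation:
After op 1 (add_cursor(3)): buffer="rhsqc" (len 5), cursors c1@0 c2@3 c3@3, authorship .....
After op 2 (insert('b')): buffer="brhsbbqc" (len 8), cursors c1@1 c2@6 c3@6, authorship 1...23..
After op 3 (insert('z')): buffer="bzrhsbbzzqc" (len 11), cursors c1@2 c2@9 c3@9, authorship 11...2323..
After op 4 (add_cursor(0)): buffer="bzrhsbbzzqc" (len 11), cursors c4@0 c1@2 c2@9 c3@9, authorship 11...2323..
After op 5 (move_left): buffer="bzrhsbbzzqc" (len 11), cursors c4@0 c1@1 c2@8 c3@8, authorship 11...2323..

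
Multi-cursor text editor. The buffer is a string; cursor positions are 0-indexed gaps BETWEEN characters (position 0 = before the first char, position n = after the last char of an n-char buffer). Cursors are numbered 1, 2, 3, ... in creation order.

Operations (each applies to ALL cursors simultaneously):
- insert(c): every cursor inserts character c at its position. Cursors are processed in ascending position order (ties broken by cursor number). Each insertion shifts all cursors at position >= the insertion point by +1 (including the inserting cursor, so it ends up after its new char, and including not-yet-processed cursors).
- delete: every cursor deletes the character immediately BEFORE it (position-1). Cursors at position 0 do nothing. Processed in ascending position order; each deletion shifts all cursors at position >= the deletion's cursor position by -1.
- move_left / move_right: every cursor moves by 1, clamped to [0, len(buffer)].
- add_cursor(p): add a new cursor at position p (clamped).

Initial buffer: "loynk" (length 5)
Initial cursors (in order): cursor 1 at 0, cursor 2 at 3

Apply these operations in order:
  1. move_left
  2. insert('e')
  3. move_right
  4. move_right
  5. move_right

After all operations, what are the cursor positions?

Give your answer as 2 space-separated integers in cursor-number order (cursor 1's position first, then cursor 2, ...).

After op 1 (move_left): buffer="loynk" (len 5), cursors c1@0 c2@2, authorship .....
After op 2 (insert('e')): buffer="eloeynk" (len 7), cursors c1@1 c2@4, authorship 1..2...
After op 3 (move_right): buffer="eloeynk" (len 7), cursors c1@2 c2@5, authorship 1..2...
After op 4 (move_right): buffer="eloeynk" (len 7), cursors c1@3 c2@6, authorship 1..2...
After op 5 (move_right): buffer="eloeynk" (len 7), cursors c1@4 c2@7, authorship 1..2...

Answer: 4 7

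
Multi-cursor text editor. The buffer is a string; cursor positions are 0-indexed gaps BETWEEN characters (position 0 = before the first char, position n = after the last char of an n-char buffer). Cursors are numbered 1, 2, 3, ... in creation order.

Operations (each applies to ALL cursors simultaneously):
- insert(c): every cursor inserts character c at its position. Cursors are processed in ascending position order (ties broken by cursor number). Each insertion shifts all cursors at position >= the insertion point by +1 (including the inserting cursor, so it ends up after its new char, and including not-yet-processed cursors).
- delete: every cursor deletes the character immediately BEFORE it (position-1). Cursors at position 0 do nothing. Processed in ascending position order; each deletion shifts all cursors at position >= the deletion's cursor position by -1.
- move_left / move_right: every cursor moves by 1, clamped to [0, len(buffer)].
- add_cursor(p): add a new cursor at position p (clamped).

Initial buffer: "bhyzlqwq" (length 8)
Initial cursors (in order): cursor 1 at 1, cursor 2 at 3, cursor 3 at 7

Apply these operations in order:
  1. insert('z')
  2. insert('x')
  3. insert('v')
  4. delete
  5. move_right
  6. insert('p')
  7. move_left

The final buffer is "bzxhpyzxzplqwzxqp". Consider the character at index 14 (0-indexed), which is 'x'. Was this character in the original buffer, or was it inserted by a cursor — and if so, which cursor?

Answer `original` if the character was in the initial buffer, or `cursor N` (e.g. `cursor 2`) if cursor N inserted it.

After op 1 (insert('z')): buffer="bzhyzzlqwzq" (len 11), cursors c1@2 c2@5 c3@10, authorship .1..2....3.
After op 2 (insert('x')): buffer="bzxhyzxzlqwzxq" (len 14), cursors c1@3 c2@7 c3@13, authorship .11..22....33.
After op 3 (insert('v')): buffer="bzxvhyzxvzlqwzxvq" (len 17), cursors c1@4 c2@9 c3@16, authorship .111..222....333.
After op 4 (delete): buffer="bzxhyzxzlqwzxq" (len 14), cursors c1@3 c2@7 c3@13, authorship .11..22....33.
After op 5 (move_right): buffer="bzxhyzxzlqwzxq" (len 14), cursors c1@4 c2@8 c3@14, authorship .11..22....33.
After op 6 (insert('p')): buffer="bzxhpyzxzplqwzxqp" (len 17), cursors c1@5 c2@10 c3@17, authorship .11.1.22.2...33.3
After op 7 (move_left): buffer="bzxhpyzxzplqwzxqp" (len 17), cursors c1@4 c2@9 c3@16, authorship .11.1.22.2...33.3
Authorship (.=original, N=cursor N): . 1 1 . 1 . 2 2 . 2 . . . 3 3 . 3
Index 14: author = 3

Answer: cursor 3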